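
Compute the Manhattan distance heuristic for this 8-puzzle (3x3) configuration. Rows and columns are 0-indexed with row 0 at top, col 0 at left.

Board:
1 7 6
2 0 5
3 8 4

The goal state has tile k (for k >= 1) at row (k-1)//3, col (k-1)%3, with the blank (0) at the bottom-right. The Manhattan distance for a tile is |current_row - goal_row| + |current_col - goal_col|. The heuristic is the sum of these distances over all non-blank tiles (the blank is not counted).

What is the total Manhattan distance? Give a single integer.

Answer: 14

Derivation:
Tile 1: (0,0)->(0,0) = 0
Tile 7: (0,1)->(2,0) = 3
Tile 6: (0,2)->(1,2) = 1
Tile 2: (1,0)->(0,1) = 2
Tile 5: (1,2)->(1,1) = 1
Tile 3: (2,0)->(0,2) = 4
Tile 8: (2,1)->(2,1) = 0
Tile 4: (2,2)->(1,0) = 3
Sum: 0 + 3 + 1 + 2 + 1 + 4 + 0 + 3 = 14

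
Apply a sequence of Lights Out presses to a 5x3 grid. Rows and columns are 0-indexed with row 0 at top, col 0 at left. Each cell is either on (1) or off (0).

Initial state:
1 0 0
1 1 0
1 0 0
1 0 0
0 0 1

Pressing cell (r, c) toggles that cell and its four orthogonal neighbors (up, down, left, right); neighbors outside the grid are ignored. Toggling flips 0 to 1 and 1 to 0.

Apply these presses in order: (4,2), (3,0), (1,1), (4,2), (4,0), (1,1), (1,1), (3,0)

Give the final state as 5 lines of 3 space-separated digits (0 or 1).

Answer: 1 1 0
0 0 1
1 1 0
0 0 0
1 1 1

Derivation:
After press 1 at (4,2):
1 0 0
1 1 0
1 0 0
1 0 1
0 1 0

After press 2 at (3,0):
1 0 0
1 1 0
0 0 0
0 1 1
1 1 0

After press 3 at (1,1):
1 1 0
0 0 1
0 1 0
0 1 1
1 1 0

After press 4 at (4,2):
1 1 0
0 0 1
0 1 0
0 1 0
1 0 1

After press 5 at (4,0):
1 1 0
0 0 1
0 1 0
1 1 0
0 1 1

After press 6 at (1,1):
1 0 0
1 1 0
0 0 0
1 1 0
0 1 1

After press 7 at (1,1):
1 1 0
0 0 1
0 1 0
1 1 0
0 1 1

After press 8 at (3,0):
1 1 0
0 0 1
1 1 0
0 0 0
1 1 1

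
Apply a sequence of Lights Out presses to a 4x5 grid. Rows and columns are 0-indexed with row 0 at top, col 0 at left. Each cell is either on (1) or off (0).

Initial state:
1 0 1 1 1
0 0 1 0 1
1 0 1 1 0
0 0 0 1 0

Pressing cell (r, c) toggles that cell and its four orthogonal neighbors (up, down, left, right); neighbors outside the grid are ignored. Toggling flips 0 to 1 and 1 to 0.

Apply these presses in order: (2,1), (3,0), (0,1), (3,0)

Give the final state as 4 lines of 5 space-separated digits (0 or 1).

Answer: 0 1 0 1 1
0 0 1 0 1
0 1 0 1 0
0 1 0 1 0

Derivation:
After press 1 at (2,1):
1 0 1 1 1
0 1 1 0 1
0 1 0 1 0
0 1 0 1 0

After press 2 at (3,0):
1 0 1 1 1
0 1 1 0 1
1 1 0 1 0
1 0 0 1 0

After press 3 at (0,1):
0 1 0 1 1
0 0 1 0 1
1 1 0 1 0
1 0 0 1 0

After press 4 at (3,0):
0 1 0 1 1
0 0 1 0 1
0 1 0 1 0
0 1 0 1 0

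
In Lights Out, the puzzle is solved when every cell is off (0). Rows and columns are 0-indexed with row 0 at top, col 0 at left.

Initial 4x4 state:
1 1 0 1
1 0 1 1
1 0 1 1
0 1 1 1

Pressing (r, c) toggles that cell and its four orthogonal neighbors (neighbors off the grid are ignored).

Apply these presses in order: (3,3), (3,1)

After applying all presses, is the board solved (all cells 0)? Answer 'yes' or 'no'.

After press 1 at (3,3):
1 1 0 1
1 0 1 1
1 0 1 0
0 1 0 0

After press 2 at (3,1):
1 1 0 1
1 0 1 1
1 1 1 0
1 0 1 0

Lights still on: 11

Answer: no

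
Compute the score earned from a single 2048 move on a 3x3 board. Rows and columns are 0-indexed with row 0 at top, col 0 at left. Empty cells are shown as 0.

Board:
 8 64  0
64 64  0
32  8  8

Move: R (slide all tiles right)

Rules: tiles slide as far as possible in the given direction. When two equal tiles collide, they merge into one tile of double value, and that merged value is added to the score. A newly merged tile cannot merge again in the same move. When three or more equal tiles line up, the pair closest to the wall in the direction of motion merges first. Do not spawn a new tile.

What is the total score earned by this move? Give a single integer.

Answer: 144

Derivation:
Slide right:
row 0: [8, 64, 0] -> [0, 8, 64]  score +0 (running 0)
row 1: [64, 64, 0] -> [0, 0, 128]  score +128 (running 128)
row 2: [32, 8, 8] -> [0, 32, 16]  score +16 (running 144)
Board after move:
  0   8  64
  0   0 128
  0  32  16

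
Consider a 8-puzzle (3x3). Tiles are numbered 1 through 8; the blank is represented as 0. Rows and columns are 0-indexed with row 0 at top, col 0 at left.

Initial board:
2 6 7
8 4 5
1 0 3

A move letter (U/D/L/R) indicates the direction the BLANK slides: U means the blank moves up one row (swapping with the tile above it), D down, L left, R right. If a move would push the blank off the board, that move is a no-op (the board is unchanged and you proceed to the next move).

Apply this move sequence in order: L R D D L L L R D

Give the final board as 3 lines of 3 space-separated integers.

After move 1 (L):
2 6 7
8 4 5
0 1 3

After move 2 (R):
2 6 7
8 4 5
1 0 3

After move 3 (D):
2 6 7
8 4 5
1 0 3

After move 4 (D):
2 6 7
8 4 5
1 0 3

After move 5 (L):
2 6 7
8 4 5
0 1 3

After move 6 (L):
2 6 7
8 4 5
0 1 3

After move 7 (L):
2 6 7
8 4 5
0 1 3

After move 8 (R):
2 6 7
8 4 5
1 0 3

After move 9 (D):
2 6 7
8 4 5
1 0 3

Answer: 2 6 7
8 4 5
1 0 3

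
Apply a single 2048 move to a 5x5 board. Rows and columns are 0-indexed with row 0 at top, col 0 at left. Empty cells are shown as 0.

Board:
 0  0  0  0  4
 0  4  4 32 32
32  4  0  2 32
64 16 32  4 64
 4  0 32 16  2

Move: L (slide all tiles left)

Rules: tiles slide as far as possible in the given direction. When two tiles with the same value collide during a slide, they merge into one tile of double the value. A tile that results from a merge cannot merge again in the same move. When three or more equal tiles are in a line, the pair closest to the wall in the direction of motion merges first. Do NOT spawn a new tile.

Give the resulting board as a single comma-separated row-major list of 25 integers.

Slide left:
row 0: [0, 0, 0, 0, 4] -> [4, 0, 0, 0, 0]
row 1: [0, 4, 4, 32, 32] -> [8, 64, 0, 0, 0]
row 2: [32, 4, 0, 2, 32] -> [32, 4, 2, 32, 0]
row 3: [64, 16, 32, 4, 64] -> [64, 16, 32, 4, 64]
row 4: [4, 0, 32, 16, 2] -> [4, 32, 16, 2, 0]

Answer: 4, 0, 0, 0, 0, 8, 64, 0, 0, 0, 32, 4, 2, 32, 0, 64, 16, 32, 4, 64, 4, 32, 16, 2, 0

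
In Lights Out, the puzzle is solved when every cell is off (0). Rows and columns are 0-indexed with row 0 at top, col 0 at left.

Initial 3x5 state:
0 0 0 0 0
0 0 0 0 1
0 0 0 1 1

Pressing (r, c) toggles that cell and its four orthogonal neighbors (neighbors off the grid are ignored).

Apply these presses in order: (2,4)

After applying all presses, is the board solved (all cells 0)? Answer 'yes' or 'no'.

Answer: yes

Derivation:
After press 1 at (2,4):
0 0 0 0 0
0 0 0 0 0
0 0 0 0 0

Lights still on: 0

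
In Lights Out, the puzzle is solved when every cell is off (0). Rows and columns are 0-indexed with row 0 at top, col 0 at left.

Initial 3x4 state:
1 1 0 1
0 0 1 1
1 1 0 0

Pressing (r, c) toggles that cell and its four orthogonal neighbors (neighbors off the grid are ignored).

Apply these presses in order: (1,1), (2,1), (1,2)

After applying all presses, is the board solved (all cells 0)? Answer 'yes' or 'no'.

After press 1 at (1,1):
1 0 0 1
1 1 0 1
1 0 0 0

After press 2 at (2,1):
1 0 0 1
1 0 0 1
0 1 1 0

After press 3 at (1,2):
1 0 1 1
1 1 1 0
0 1 0 0

Lights still on: 7

Answer: no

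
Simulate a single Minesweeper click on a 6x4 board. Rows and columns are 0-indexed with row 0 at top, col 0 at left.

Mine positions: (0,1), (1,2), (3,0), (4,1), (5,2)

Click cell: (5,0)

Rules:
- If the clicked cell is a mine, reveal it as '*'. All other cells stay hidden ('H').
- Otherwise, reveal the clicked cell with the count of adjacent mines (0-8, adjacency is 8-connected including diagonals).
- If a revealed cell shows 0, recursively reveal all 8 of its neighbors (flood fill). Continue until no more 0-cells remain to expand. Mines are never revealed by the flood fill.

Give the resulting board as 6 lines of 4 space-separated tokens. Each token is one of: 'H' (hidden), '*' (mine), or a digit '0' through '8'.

H H H H
H H H H
H H H H
H H H H
H H H H
1 H H H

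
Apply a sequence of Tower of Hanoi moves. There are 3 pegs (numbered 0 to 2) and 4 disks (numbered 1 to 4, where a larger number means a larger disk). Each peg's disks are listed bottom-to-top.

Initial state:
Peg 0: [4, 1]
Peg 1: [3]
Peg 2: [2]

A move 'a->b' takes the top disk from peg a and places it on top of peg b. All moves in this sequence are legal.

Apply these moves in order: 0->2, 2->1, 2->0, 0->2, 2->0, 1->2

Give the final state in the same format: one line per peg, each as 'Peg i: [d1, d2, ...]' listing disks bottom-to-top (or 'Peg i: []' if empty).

Answer: Peg 0: [4, 2]
Peg 1: [3]
Peg 2: [1]

Derivation:
After move 1 (0->2):
Peg 0: [4]
Peg 1: [3]
Peg 2: [2, 1]

After move 2 (2->1):
Peg 0: [4]
Peg 1: [3, 1]
Peg 2: [2]

After move 3 (2->0):
Peg 0: [4, 2]
Peg 1: [3, 1]
Peg 2: []

After move 4 (0->2):
Peg 0: [4]
Peg 1: [3, 1]
Peg 2: [2]

After move 5 (2->0):
Peg 0: [4, 2]
Peg 1: [3, 1]
Peg 2: []

After move 6 (1->2):
Peg 0: [4, 2]
Peg 1: [3]
Peg 2: [1]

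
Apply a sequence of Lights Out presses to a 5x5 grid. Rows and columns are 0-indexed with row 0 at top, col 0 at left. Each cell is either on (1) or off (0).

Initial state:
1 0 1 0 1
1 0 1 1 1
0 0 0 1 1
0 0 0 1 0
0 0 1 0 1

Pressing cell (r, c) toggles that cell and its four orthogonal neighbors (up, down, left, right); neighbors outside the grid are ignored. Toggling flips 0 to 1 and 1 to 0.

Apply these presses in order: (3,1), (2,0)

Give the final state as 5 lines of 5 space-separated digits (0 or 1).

Answer: 1 0 1 0 1
0 0 1 1 1
1 0 0 1 1
0 1 1 1 0
0 1 1 0 1

Derivation:
After press 1 at (3,1):
1 0 1 0 1
1 0 1 1 1
0 1 0 1 1
1 1 1 1 0
0 1 1 0 1

After press 2 at (2,0):
1 0 1 0 1
0 0 1 1 1
1 0 0 1 1
0 1 1 1 0
0 1 1 0 1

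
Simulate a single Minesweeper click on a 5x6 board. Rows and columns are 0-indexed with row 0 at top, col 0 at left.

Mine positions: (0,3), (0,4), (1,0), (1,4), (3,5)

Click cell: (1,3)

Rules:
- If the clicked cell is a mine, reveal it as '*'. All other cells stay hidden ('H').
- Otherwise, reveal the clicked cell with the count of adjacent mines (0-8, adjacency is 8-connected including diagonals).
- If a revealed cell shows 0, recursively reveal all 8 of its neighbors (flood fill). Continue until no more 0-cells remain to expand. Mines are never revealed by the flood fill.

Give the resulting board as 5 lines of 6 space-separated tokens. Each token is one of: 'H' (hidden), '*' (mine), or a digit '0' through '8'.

H H H H H H
H H H 3 H H
H H H H H H
H H H H H H
H H H H H H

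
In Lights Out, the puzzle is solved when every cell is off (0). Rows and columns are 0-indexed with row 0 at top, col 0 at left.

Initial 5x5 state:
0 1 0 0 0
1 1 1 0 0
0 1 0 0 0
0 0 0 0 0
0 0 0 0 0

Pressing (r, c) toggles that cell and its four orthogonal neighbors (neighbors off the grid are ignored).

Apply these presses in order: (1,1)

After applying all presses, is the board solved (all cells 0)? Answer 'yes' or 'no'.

After press 1 at (1,1):
0 0 0 0 0
0 0 0 0 0
0 0 0 0 0
0 0 0 0 0
0 0 0 0 0

Lights still on: 0

Answer: yes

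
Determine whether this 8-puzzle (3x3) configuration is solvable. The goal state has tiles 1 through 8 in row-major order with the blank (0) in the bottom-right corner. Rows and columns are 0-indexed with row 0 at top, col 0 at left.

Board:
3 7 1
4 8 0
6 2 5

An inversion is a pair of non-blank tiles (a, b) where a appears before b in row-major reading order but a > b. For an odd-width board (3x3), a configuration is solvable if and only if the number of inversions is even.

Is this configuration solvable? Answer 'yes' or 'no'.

Answer: no

Derivation:
Inversions (pairs i<j in row-major order where tile[i] > tile[j] > 0): 13
13 is odd, so the puzzle is not solvable.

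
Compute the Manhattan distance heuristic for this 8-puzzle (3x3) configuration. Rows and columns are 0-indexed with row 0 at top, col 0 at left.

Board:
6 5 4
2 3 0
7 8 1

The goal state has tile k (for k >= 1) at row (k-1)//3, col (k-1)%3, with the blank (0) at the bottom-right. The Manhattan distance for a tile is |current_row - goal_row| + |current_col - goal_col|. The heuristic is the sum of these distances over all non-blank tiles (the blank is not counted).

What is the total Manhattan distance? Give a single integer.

Tile 6: at (0,0), goal (1,2), distance |0-1|+|0-2| = 3
Tile 5: at (0,1), goal (1,1), distance |0-1|+|1-1| = 1
Tile 4: at (0,2), goal (1,0), distance |0-1|+|2-0| = 3
Tile 2: at (1,0), goal (0,1), distance |1-0|+|0-1| = 2
Tile 3: at (1,1), goal (0,2), distance |1-0|+|1-2| = 2
Tile 7: at (2,0), goal (2,0), distance |2-2|+|0-0| = 0
Tile 8: at (2,1), goal (2,1), distance |2-2|+|1-1| = 0
Tile 1: at (2,2), goal (0,0), distance |2-0|+|2-0| = 4
Sum: 3 + 1 + 3 + 2 + 2 + 0 + 0 + 4 = 15

Answer: 15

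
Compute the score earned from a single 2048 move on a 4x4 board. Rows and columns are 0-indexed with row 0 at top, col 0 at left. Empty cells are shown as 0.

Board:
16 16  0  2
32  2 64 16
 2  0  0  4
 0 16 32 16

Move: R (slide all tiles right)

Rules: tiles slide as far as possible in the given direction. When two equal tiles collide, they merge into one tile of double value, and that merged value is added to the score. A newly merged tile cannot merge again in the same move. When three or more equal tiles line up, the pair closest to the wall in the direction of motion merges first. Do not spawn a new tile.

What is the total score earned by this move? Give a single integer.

Answer: 32

Derivation:
Slide right:
row 0: [16, 16, 0, 2] -> [0, 0, 32, 2]  score +32 (running 32)
row 1: [32, 2, 64, 16] -> [32, 2, 64, 16]  score +0 (running 32)
row 2: [2, 0, 0, 4] -> [0, 0, 2, 4]  score +0 (running 32)
row 3: [0, 16, 32, 16] -> [0, 16, 32, 16]  score +0 (running 32)
Board after move:
 0  0 32  2
32  2 64 16
 0  0  2  4
 0 16 32 16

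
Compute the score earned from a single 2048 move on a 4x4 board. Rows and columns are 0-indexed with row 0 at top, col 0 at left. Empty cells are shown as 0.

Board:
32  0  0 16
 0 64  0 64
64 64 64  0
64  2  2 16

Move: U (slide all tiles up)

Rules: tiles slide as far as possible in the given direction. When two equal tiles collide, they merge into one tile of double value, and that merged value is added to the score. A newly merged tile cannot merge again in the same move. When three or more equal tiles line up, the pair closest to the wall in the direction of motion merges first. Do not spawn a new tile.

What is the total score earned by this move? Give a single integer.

Answer: 256

Derivation:
Slide up:
col 0: [32, 0, 64, 64] -> [32, 128, 0, 0]  score +128 (running 128)
col 1: [0, 64, 64, 2] -> [128, 2, 0, 0]  score +128 (running 256)
col 2: [0, 0, 64, 2] -> [64, 2, 0, 0]  score +0 (running 256)
col 3: [16, 64, 0, 16] -> [16, 64, 16, 0]  score +0 (running 256)
Board after move:
 32 128  64  16
128   2   2  64
  0   0   0  16
  0   0   0   0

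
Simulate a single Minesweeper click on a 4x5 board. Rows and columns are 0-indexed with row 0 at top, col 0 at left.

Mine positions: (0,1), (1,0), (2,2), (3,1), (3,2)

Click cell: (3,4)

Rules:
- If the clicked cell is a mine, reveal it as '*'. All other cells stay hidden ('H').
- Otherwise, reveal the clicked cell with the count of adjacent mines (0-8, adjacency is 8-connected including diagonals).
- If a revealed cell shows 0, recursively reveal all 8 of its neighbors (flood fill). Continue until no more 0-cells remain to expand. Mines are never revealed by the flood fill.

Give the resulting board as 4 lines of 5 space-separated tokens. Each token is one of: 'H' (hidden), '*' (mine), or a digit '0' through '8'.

H H 1 0 0
H H 2 1 0
H H H 2 0
H H H 2 0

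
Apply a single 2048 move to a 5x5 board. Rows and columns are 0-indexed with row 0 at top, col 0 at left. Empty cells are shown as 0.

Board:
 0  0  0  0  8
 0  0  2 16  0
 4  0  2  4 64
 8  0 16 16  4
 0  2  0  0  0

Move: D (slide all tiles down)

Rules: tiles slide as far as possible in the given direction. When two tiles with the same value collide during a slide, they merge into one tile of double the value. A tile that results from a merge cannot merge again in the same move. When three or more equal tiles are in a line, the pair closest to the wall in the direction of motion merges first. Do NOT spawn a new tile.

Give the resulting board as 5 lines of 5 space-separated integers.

Answer:  0  0  0  0  0
 0  0  0  0  0
 0  0  0 16  8
 4  0  4  4 64
 8  2 16 16  4

Derivation:
Slide down:
col 0: [0, 0, 4, 8, 0] -> [0, 0, 0, 4, 8]
col 1: [0, 0, 0, 0, 2] -> [0, 0, 0, 0, 2]
col 2: [0, 2, 2, 16, 0] -> [0, 0, 0, 4, 16]
col 3: [0, 16, 4, 16, 0] -> [0, 0, 16, 4, 16]
col 4: [8, 0, 64, 4, 0] -> [0, 0, 8, 64, 4]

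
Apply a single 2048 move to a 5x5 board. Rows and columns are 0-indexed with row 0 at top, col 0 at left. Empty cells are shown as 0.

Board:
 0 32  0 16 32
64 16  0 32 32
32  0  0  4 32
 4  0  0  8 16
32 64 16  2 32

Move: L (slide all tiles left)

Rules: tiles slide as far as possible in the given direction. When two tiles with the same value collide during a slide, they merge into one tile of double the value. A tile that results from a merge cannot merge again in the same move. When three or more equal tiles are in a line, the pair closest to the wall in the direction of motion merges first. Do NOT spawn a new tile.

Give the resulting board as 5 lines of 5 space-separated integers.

Answer: 32 16 32  0  0
64 16 64  0  0
32  4 32  0  0
 4  8 16  0  0
32 64 16  2 32

Derivation:
Slide left:
row 0: [0, 32, 0, 16, 32] -> [32, 16, 32, 0, 0]
row 1: [64, 16, 0, 32, 32] -> [64, 16, 64, 0, 0]
row 2: [32, 0, 0, 4, 32] -> [32, 4, 32, 0, 0]
row 3: [4, 0, 0, 8, 16] -> [4, 8, 16, 0, 0]
row 4: [32, 64, 16, 2, 32] -> [32, 64, 16, 2, 32]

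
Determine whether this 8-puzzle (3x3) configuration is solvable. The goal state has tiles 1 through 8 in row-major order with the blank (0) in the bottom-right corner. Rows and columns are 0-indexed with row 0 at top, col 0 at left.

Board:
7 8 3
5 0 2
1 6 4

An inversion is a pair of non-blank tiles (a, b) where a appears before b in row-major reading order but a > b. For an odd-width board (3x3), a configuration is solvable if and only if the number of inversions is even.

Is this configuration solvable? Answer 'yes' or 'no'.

Inversions (pairs i<j in row-major order where tile[i] > tile[j] > 0): 19
19 is odd, so the puzzle is not solvable.

Answer: no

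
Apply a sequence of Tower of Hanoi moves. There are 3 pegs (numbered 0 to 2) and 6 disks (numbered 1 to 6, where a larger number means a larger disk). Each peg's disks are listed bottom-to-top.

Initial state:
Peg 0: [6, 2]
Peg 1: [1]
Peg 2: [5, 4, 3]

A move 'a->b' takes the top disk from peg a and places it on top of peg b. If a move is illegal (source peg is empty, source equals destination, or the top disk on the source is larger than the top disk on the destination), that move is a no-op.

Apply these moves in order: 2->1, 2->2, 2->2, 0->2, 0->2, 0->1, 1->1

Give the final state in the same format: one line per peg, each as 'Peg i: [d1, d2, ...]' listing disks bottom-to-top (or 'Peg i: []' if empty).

After move 1 (2->1):
Peg 0: [6, 2]
Peg 1: [1]
Peg 2: [5, 4, 3]

After move 2 (2->2):
Peg 0: [6, 2]
Peg 1: [1]
Peg 2: [5, 4, 3]

After move 3 (2->2):
Peg 0: [6, 2]
Peg 1: [1]
Peg 2: [5, 4, 3]

After move 4 (0->2):
Peg 0: [6]
Peg 1: [1]
Peg 2: [5, 4, 3, 2]

After move 5 (0->2):
Peg 0: [6]
Peg 1: [1]
Peg 2: [5, 4, 3, 2]

After move 6 (0->1):
Peg 0: [6]
Peg 1: [1]
Peg 2: [5, 4, 3, 2]

After move 7 (1->1):
Peg 0: [6]
Peg 1: [1]
Peg 2: [5, 4, 3, 2]

Answer: Peg 0: [6]
Peg 1: [1]
Peg 2: [5, 4, 3, 2]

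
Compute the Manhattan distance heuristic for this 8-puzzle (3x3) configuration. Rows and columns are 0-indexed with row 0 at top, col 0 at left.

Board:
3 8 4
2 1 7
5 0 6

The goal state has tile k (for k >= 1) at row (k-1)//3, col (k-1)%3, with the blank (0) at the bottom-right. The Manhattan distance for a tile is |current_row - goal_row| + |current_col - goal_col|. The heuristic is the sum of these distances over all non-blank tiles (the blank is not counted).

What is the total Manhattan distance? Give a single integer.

Tile 3: at (0,0), goal (0,2), distance |0-0|+|0-2| = 2
Tile 8: at (0,1), goal (2,1), distance |0-2|+|1-1| = 2
Tile 4: at (0,2), goal (1,0), distance |0-1|+|2-0| = 3
Tile 2: at (1,0), goal (0,1), distance |1-0|+|0-1| = 2
Tile 1: at (1,1), goal (0,0), distance |1-0|+|1-0| = 2
Tile 7: at (1,2), goal (2,0), distance |1-2|+|2-0| = 3
Tile 5: at (2,0), goal (1,1), distance |2-1|+|0-1| = 2
Tile 6: at (2,2), goal (1,2), distance |2-1|+|2-2| = 1
Sum: 2 + 2 + 3 + 2 + 2 + 3 + 2 + 1 = 17

Answer: 17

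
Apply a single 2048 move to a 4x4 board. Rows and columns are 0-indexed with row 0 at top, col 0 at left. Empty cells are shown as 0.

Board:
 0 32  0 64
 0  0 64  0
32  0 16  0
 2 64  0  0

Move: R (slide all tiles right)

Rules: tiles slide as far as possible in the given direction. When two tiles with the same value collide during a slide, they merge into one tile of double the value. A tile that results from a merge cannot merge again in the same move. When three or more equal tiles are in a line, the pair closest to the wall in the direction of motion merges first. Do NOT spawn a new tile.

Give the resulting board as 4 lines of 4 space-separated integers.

Answer:  0  0 32 64
 0  0  0 64
 0  0 32 16
 0  0  2 64

Derivation:
Slide right:
row 0: [0, 32, 0, 64] -> [0, 0, 32, 64]
row 1: [0, 0, 64, 0] -> [0, 0, 0, 64]
row 2: [32, 0, 16, 0] -> [0, 0, 32, 16]
row 3: [2, 64, 0, 0] -> [0, 0, 2, 64]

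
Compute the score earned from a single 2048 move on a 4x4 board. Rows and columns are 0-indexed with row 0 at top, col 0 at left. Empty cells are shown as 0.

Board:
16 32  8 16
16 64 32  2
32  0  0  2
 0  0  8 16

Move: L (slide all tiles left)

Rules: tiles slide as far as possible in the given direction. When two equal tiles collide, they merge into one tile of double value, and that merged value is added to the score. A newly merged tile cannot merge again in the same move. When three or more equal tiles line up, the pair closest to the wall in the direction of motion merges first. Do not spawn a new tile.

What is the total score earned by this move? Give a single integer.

Answer: 0

Derivation:
Slide left:
row 0: [16, 32, 8, 16] -> [16, 32, 8, 16]  score +0 (running 0)
row 1: [16, 64, 32, 2] -> [16, 64, 32, 2]  score +0 (running 0)
row 2: [32, 0, 0, 2] -> [32, 2, 0, 0]  score +0 (running 0)
row 3: [0, 0, 8, 16] -> [8, 16, 0, 0]  score +0 (running 0)
Board after move:
16 32  8 16
16 64 32  2
32  2  0  0
 8 16  0  0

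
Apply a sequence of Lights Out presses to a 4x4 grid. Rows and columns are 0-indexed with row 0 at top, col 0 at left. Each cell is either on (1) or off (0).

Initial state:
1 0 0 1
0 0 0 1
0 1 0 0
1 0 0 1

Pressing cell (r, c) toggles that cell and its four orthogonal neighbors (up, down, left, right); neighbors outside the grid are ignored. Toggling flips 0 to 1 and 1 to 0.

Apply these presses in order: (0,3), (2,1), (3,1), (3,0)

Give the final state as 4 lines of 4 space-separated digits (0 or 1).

After press 1 at (0,3):
1 0 1 0
0 0 0 0
0 1 0 0
1 0 0 1

After press 2 at (2,1):
1 0 1 0
0 1 0 0
1 0 1 0
1 1 0 1

After press 3 at (3,1):
1 0 1 0
0 1 0 0
1 1 1 0
0 0 1 1

After press 4 at (3,0):
1 0 1 0
0 1 0 0
0 1 1 0
1 1 1 1

Answer: 1 0 1 0
0 1 0 0
0 1 1 0
1 1 1 1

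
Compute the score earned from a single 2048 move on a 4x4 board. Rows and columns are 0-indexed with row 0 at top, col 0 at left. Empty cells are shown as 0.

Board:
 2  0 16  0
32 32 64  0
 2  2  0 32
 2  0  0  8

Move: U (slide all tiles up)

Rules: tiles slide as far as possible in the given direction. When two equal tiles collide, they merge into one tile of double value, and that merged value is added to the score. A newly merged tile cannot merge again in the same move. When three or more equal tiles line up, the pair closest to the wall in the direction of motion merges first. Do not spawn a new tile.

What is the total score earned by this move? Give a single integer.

Answer: 4

Derivation:
Slide up:
col 0: [2, 32, 2, 2] -> [2, 32, 4, 0]  score +4 (running 4)
col 1: [0, 32, 2, 0] -> [32, 2, 0, 0]  score +0 (running 4)
col 2: [16, 64, 0, 0] -> [16, 64, 0, 0]  score +0 (running 4)
col 3: [0, 0, 32, 8] -> [32, 8, 0, 0]  score +0 (running 4)
Board after move:
 2 32 16 32
32  2 64  8
 4  0  0  0
 0  0  0  0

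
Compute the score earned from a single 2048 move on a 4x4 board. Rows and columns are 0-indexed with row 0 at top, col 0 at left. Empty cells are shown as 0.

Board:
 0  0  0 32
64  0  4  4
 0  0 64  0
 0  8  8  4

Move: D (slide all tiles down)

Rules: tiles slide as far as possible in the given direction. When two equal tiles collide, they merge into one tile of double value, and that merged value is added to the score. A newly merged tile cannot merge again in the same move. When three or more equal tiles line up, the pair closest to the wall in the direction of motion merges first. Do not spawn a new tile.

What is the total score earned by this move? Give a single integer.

Slide down:
col 0: [0, 64, 0, 0] -> [0, 0, 0, 64]  score +0 (running 0)
col 1: [0, 0, 0, 8] -> [0, 0, 0, 8]  score +0 (running 0)
col 2: [0, 4, 64, 8] -> [0, 4, 64, 8]  score +0 (running 0)
col 3: [32, 4, 0, 4] -> [0, 0, 32, 8]  score +8 (running 8)
Board after move:
 0  0  0  0
 0  0  4  0
 0  0 64 32
64  8  8  8

Answer: 8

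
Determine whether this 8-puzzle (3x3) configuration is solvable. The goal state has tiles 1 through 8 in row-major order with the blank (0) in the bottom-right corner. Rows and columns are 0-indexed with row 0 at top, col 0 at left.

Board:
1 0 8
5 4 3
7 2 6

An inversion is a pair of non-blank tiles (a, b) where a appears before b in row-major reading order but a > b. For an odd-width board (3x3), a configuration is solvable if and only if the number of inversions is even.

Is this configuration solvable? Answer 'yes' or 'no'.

Answer: yes

Derivation:
Inversions (pairs i<j in row-major order where tile[i] > tile[j] > 0): 14
14 is even, so the puzzle is solvable.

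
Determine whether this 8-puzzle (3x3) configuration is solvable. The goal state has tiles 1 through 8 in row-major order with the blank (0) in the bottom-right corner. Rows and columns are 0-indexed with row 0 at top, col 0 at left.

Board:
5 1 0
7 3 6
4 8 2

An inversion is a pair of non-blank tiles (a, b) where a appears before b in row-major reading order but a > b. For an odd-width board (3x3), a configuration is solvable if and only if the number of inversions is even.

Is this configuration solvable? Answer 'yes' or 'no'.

Inversions (pairs i<j in row-major order where tile[i] > tile[j] > 0): 13
13 is odd, so the puzzle is not solvable.

Answer: no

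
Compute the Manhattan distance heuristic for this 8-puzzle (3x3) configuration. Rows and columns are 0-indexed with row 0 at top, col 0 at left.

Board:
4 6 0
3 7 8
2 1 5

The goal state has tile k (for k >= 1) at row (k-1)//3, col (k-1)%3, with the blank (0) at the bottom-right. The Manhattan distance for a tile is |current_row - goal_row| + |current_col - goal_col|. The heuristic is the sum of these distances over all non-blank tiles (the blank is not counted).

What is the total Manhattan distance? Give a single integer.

Tile 4: at (0,0), goal (1,0), distance |0-1|+|0-0| = 1
Tile 6: at (0,1), goal (1,2), distance |0-1|+|1-2| = 2
Tile 3: at (1,0), goal (0,2), distance |1-0|+|0-2| = 3
Tile 7: at (1,1), goal (2,0), distance |1-2|+|1-0| = 2
Tile 8: at (1,2), goal (2,1), distance |1-2|+|2-1| = 2
Tile 2: at (2,0), goal (0,1), distance |2-0|+|0-1| = 3
Tile 1: at (2,1), goal (0,0), distance |2-0|+|1-0| = 3
Tile 5: at (2,2), goal (1,1), distance |2-1|+|2-1| = 2
Sum: 1 + 2 + 3 + 2 + 2 + 3 + 3 + 2 = 18

Answer: 18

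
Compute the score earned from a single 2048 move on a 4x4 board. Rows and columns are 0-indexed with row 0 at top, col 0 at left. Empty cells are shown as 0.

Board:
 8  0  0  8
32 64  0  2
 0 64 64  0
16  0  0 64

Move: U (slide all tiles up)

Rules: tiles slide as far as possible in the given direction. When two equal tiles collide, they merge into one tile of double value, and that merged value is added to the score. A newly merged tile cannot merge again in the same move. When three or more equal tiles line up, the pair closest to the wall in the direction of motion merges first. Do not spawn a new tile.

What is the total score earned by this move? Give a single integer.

Answer: 128

Derivation:
Slide up:
col 0: [8, 32, 0, 16] -> [8, 32, 16, 0]  score +0 (running 0)
col 1: [0, 64, 64, 0] -> [128, 0, 0, 0]  score +128 (running 128)
col 2: [0, 0, 64, 0] -> [64, 0, 0, 0]  score +0 (running 128)
col 3: [8, 2, 0, 64] -> [8, 2, 64, 0]  score +0 (running 128)
Board after move:
  8 128  64   8
 32   0   0   2
 16   0   0  64
  0   0   0   0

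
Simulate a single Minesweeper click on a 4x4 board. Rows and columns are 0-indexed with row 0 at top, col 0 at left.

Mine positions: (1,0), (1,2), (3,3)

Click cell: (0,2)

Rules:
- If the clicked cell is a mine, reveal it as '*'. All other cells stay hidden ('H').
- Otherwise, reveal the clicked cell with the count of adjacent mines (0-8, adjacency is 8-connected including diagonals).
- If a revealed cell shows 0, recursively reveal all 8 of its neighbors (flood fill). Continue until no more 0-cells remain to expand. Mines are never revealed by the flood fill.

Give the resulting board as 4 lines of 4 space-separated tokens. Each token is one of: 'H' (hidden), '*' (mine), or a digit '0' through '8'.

H H 1 H
H H H H
H H H H
H H H H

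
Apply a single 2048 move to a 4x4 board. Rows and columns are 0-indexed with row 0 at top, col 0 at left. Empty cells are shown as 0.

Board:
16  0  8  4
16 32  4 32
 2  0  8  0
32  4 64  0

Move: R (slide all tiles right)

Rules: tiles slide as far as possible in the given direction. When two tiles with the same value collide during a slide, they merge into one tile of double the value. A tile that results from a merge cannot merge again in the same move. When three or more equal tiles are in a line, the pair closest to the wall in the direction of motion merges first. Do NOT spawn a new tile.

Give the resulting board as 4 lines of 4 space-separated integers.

Answer:  0 16  8  4
16 32  4 32
 0  0  2  8
 0 32  4 64

Derivation:
Slide right:
row 0: [16, 0, 8, 4] -> [0, 16, 8, 4]
row 1: [16, 32, 4, 32] -> [16, 32, 4, 32]
row 2: [2, 0, 8, 0] -> [0, 0, 2, 8]
row 3: [32, 4, 64, 0] -> [0, 32, 4, 64]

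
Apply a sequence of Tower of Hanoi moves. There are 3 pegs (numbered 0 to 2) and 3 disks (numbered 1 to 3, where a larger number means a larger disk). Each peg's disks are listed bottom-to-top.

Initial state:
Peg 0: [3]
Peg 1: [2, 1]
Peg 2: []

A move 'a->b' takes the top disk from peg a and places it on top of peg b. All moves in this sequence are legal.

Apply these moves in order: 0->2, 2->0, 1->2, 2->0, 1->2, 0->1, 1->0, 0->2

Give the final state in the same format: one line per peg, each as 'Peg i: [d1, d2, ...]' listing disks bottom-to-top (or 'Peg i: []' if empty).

After move 1 (0->2):
Peg 0: []
Peg 1: [2, 1]
Peg 2: [3]

After move 2 (2->0):
Peg 0: [3]
Peg 1: [2, 1]
Peg 2: []

After move 3 (1->2):
Peg 0: [3]
Peg 1: [2]
Peg 2: [1]

After move 4 (2->0):
Peg 0: [3, 1]
Peg 1: [2]
Peg 2: []

After move 5 (1->2):
Peg 0: [3, 1]
Peg 1: []
Peg 2: [2]

After move 6 (0->1):
Peg 0: [3]
Peg 1: [1]
Peg 2: [2]

After move 7 (1->0):
Peg 0: [3, 1]
Peg 1: []
Peg 2: [2]

After move 8 (0->2):
Peg 0: [3]
Peg 1: []
Peg 2: [2, 1]

Answer: Peg 0: [3]
Peg 1: []
Peg 2: [2, 1]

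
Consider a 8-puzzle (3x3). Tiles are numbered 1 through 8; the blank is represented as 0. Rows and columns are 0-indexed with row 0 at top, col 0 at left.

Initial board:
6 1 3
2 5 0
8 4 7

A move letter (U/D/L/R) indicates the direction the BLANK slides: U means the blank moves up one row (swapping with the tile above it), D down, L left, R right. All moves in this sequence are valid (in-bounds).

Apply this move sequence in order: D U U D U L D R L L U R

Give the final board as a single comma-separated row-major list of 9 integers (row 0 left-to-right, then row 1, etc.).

Answer: 5, 0, 1, 6, 2, 3, 8, 4, 7

Derivation:
After move 1 (D):
6 1 3
2 5 7
8 4 0

After move 2 (U):
6 1 3
2 5 0
8 4 7

After move 3 (U):
6 1 0
2 5 3
8 4 7

After move 4 (D):
6 1 3
2 5 0
8 4 7

After move 5 (U):
6 1 0
2 5 3
8 4 7

After move 6 (L):
6 0 1
2 5 3
8 4 7

After move 7 (D):
6 5 1
2 0 3
8 4 7

After move 8 (R):
6 5 1
2 3 0
8 4 7

After move 9 (L):
6 5 1
2 0 3
8 4 7

After move 10 (L):
6 5 1
0 2 3
8 4 7

After move 11 (U):
0 5 1
6 2 3
8 4 7

After move 12 (R):
5 0 1
6 2 3
8 4 7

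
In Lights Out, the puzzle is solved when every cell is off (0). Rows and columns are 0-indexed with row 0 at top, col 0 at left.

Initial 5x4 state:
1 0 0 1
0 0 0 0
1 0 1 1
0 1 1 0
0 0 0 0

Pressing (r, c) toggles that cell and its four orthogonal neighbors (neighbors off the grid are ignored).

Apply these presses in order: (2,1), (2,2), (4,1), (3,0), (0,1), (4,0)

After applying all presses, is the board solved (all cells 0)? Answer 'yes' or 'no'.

Answer: no

Derivation:
After press 1 at (2,1):
1 0 0 1
0 1 0 0
0 1 0 1
0 0 1 0
0 0 0 0

After press 2 at (2,2):
1 0 0 1
0 1 1 0
0 0 1 0
0 0 0 0
0 0 0 0

After press 3 at (4,1):
1 0 0 1
0 1 1 0
0 0 1 0
0 1 0 0
1 1 1 0

After press 4 at (3,0):
1 0 0 1
0 1 1 0
1 0 1 0
1 0 0 0
0 1 1 0

After press 5 at (0,1):
0 1 1 1
0 0 1 0
1 0 1 0
1 0 0 0
0 1 1 0

After press 6 at (4,0):
0 1 1 1
0 0 1 0
1 0 1 0
0 0 0 0
1 0 1 0

Lights still on: 8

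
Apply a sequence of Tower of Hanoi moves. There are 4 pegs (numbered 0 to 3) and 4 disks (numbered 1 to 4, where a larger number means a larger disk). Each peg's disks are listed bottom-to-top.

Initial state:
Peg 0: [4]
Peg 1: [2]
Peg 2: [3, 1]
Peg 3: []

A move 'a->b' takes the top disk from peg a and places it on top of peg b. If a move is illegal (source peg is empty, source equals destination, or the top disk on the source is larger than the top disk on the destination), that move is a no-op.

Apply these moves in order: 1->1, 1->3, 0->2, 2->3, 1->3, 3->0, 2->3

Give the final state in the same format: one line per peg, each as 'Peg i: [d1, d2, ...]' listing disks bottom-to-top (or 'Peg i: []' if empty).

Answer: Peg 0: [4, 1]
Peg 1: []
Peg 2: [3]
Peg 3: [2]

Derivation:
After move 1 (1->1):
Peg 0: [4]
Peg 1: [2]
Peg 2: [3, 1]
Peg 3: []

After move 2 (1->3):
Peg 0: [4]
Peg 1: []
Peg 2: [3, 1]
Peg 3: [2]

After move 3 (0->2):
Peg 0: [4]
Peg 1: []
Peg 2: [3, 1]
Peg 3: [2]

After move 4 (2->3):
Peg 0: [4]
Peg 1: []
Peg 2: [3]
Peg 3: [2, 1]

After move 5 (1->3):
Peg 0: [4]
Peg 1: []
Peg 2: [3]
Peg 3: [2, 1]

After move 6 (3->0):
Peg 0: [4, 1]
Peg 1: []
Peg 2: [3]
Peg 3: [2]

After move 7 (2->3):
Peg 0: [4, 1]
Peg 1: []
Peg 2: [3]
Peg 3: [2]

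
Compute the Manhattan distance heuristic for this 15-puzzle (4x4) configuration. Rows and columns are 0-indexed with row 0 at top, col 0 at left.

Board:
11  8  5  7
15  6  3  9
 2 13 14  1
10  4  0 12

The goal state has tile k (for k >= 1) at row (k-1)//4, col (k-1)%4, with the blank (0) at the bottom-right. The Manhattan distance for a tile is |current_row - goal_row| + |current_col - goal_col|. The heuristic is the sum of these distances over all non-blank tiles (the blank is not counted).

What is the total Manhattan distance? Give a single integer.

Tile 11: (0,0)->(2,2) = 4
Tile 8: (0,1)->(1,3) = 3
Tile 5: (0,2)->(1,0) = 3
Tile 7: (0,3)->(1,2) = 2
Tile 15: (1,0)->(3,2) = 4
Tile 6: (1,1)->(1,1) = 0
Tile 3: (1,2)->(0,2) = 1
Tile 9: (1,3)->(2,0) = 4
Tile 2: (2,0)->(0,1) = 3
Tile 13: (2,1)->(3,0) = 2
Tile 14: (2,2)->(3,1) = 2
Tile 1: (2,3)->(0,0) = 5
Tile 10: (3,0)->(2,1) = 2
Tile 4: (3,1)->(0,3) = 5
Tile 12: (3,3)->(2,3) = 1
Sum: 4 + 3 + 3 + 2 + 4 + 0 + 1 + 4 + 3 + 2 + 2 + 5 + 2 + 5 + 1 = 41

Answer: 41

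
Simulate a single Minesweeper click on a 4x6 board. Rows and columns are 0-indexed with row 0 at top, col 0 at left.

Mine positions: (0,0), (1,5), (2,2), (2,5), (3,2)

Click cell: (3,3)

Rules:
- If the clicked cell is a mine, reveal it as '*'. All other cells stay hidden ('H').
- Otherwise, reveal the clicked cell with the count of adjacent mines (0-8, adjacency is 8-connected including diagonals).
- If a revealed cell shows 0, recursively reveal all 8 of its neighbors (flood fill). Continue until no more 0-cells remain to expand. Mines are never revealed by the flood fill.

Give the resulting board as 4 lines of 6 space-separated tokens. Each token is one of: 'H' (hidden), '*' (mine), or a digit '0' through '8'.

H H H H H H
H H H H H H
H H H H H H
H H H 2 H H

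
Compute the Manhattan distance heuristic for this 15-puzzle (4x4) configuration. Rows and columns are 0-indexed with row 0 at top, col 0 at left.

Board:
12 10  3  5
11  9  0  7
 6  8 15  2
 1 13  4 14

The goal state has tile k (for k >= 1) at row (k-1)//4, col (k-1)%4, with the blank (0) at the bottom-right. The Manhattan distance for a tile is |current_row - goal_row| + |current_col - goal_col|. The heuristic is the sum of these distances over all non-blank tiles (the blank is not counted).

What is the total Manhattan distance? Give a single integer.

Tile 12: at (0,0), goal (2,3), distance |0-2|+|0-3| = 5
Tile 10: at (0,1), goal (2,1), distance |0-2|+|1-1| = 2
Tile 3: at (0,2), goal (0,2), distance |0-0|+|2-2| = 0
Tile 5: at (0,3), goal (1,0), distance |0-1|+|3-0| = 4
Tile 11: at (1,0), goal (2,2), distance |1-2|+|0-2| = 3
Tile 9: at (1,1), goal (2,0), distance |1-2|+|1-0| = 2
Tile 7: at (1,3), goal (1,2), distance |1-1|+|3-2| = 1
Tile 6: at (2,0), goal (1,1), distance |2-1|+|0-1| = 2
Tile 8: at (2,1), goal (1,3), distance |2-1|+|1-3| = 3
Tile 15: at (2,2), goal (3,2), distance |2-3|+|2-2| = 1
Tile 2: at (2,3), goal (0,1), distance |2-0|+|3-1| = 4
Tile 1: at (3,0), goal (0,0), distance |3-0|+|0-0| = 3
Tile 13: at (3,1), goal (3,0), distance |3-3|+|1-0| = 1
Tile 4: at (3,2), goal (0,3), distance |3-0|+|2-3| = 4
Tile 14: at (3,3), goal (3,1), distance |3-3|+|3-1| = 2
Sum: 5 + 2 + 0 + 4 + 3 + 2 + 1 + 2 + 3 + 1 + 4 + 3 + 1 + 4 + 2 = 37

Answer: 37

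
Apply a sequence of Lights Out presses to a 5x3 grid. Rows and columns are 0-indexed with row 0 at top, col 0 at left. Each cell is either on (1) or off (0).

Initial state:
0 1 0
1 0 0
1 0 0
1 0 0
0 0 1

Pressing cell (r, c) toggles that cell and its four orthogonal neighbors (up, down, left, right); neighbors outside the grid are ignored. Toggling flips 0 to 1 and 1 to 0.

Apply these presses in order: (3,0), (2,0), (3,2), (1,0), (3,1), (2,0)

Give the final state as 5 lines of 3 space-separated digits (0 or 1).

After press 1 at (3,0):
0 1 0
1 0 0
0 0 0
0 1 0
1 0 1

After press 2 at (2,0):
0 1 0
0 0 0
1 1 0
1 1 0
1 0 1

After press 3 at (3,2):
0 1 0
0 0 0
1 1 1
1 0 1
1 0 0

After press 4 at (1,0):
1 1 0
1 1 0
0 1 1
1 0 1
1 0 0

After press 5 at (3,1):
1 1 0
1 1 0
0 0 1
0 1 0
1 1 0

After press 6 at (2,0):
1 1 0
0 1 0
1 1 1
1 1 0
1 1 0

Answer: 1 1 0
0 1 0
1 1 1
1 1 0
1 1 0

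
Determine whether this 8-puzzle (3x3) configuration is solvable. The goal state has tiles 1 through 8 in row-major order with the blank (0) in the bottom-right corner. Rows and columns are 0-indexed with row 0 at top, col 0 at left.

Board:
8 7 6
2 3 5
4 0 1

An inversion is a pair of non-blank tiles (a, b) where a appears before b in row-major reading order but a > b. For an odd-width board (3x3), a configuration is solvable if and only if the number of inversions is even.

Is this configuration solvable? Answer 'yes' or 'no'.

Inversions (pairs i<j in row-major order where tile[i] > tile[j] > 0): 23
23 is odd, so the puzzle is not solvable.

Answer: no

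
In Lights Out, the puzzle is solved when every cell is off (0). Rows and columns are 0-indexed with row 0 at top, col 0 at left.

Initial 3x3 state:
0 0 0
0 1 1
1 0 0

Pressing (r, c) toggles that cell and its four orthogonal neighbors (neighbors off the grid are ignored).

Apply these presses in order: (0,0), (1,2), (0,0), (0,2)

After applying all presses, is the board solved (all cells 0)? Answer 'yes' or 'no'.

Answer: no

Derivation:
After press 1 at (0,0):
1 1 0
1 1 1
1 0 0

After press 2 at (1,2):
1 1 1
1 0 0
1 0 1

After press 3 at (0,0):
0 0 1
0 0 0
1 0 1

After press 4 at (0,2):
0 1 0
0 0 1
1 0 1

Lights still on: 4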